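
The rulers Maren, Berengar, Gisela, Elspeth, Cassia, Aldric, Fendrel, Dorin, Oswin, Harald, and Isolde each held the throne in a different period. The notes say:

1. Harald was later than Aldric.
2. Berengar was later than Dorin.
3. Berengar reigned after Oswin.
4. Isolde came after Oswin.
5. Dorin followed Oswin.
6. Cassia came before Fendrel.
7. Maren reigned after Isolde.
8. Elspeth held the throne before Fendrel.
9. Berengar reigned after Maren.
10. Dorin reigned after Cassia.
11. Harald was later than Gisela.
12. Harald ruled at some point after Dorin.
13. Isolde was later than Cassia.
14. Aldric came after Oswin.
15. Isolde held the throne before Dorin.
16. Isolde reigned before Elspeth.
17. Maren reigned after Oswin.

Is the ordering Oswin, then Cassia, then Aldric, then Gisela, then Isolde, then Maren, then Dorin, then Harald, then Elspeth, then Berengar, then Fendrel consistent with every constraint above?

yes

Check each stated constraint against the proposed order — e.g. Oswin is ahead of Berengar; Cassia is ahead of Fendrel. Every pair is in the required order; nothing is violated.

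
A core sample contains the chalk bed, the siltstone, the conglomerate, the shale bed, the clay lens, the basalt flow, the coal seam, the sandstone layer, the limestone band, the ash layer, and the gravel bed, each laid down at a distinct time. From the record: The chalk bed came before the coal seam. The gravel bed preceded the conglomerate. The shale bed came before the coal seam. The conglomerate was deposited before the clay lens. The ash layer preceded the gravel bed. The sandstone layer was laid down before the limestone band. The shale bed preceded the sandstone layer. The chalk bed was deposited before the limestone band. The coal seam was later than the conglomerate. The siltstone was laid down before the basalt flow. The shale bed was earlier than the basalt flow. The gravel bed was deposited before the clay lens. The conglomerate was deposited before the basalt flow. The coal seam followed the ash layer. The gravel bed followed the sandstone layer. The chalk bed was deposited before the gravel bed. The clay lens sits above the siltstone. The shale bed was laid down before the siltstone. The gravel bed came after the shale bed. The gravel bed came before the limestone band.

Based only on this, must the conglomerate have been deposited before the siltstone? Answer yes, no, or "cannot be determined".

No chain of stated constraints runs from the conglomerate to the siltstone, and none runs from the siltstone to the conglomerate either.
So the relative order of the conglomerate and the siltstone is not fixed by the given facts.

cannot be determined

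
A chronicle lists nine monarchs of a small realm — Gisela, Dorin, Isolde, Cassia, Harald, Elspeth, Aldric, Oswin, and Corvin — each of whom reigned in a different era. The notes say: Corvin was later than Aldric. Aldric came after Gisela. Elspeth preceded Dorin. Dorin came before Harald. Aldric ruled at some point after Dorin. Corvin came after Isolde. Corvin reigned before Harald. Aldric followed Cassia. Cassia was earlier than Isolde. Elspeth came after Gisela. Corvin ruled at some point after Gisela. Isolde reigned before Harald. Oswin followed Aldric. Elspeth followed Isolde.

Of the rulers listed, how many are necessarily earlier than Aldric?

Directly stated before Aldric: Cassia, Dorin, and Gisela.
Elspeth reaches Aldric via Elspeth → Dorin → Aldric.
Isolde reaches Aldric via Isolde → Elspeth → Dorin → Aldric.
No chain forces Harald (or any of the others) ahead of Aldric.
That's Cassia, Dorin, Elspeth, Gisela, and Isolde — 5 in all.

5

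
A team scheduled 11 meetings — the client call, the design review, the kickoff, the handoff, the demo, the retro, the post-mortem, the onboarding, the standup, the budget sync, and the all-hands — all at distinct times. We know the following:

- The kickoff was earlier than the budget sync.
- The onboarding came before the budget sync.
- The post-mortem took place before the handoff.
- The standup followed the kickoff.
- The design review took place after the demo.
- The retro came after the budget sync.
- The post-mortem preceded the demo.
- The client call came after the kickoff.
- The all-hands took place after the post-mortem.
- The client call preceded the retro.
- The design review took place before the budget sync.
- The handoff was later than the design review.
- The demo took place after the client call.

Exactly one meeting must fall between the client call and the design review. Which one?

Tracing the constraints gives the client call → the demo → the design review, so the demo sits after the client call and before the design review.
No other meeting is forced both after the client call and before the design review.

the demo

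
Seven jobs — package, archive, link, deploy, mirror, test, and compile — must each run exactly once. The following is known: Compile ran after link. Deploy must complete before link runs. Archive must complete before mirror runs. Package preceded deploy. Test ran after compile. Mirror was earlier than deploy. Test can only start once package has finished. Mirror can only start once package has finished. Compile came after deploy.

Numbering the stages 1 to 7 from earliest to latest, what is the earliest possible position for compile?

Archive, deploy, link, mirror, and package must all come before compile — 5 forced predecessors.
Nothing else is forced ahead of compile, so its earliest slot is position 5 + 1 = 6.

6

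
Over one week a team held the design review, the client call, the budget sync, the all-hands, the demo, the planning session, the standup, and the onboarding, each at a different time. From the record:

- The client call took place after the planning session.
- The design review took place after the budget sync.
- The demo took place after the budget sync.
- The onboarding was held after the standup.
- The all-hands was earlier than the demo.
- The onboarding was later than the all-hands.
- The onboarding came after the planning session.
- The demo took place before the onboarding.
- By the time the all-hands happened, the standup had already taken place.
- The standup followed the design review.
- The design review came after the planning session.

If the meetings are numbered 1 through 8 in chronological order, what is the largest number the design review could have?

4

The design review must come before the all-hands, the demo, the onboarding, and the standup — 4 meetings forced after it.
Everything else can be placed before the design review in some valid order, so the design review can sit as late as position 8 − 4 = 4.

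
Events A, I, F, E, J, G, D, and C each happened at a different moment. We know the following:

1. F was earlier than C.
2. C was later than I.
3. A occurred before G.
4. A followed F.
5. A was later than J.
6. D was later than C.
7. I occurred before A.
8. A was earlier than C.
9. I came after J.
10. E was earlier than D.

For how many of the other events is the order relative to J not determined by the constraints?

Forced after J: A, C, D, G, and I.
That leaves E and F with no forced order relative to J — 2.

2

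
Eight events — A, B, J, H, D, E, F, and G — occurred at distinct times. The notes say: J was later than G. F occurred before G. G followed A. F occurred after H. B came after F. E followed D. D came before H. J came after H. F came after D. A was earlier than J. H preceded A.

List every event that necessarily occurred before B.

D, F, H

Directly stated before B: F.
D reaches B via D → F → B.
H reaches B via H → F → B.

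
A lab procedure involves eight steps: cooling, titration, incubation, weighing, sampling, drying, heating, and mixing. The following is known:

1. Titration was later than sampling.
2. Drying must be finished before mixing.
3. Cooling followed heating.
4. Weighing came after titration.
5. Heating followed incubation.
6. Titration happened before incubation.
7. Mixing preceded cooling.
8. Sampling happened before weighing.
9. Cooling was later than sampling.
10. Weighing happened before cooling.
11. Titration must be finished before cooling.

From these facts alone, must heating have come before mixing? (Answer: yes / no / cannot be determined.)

cannot be determined

No chain of stated constraints runs from heating to mixing, and none runs from mixing to heating either.
So the relative order of heating and mixing is not fixed by the given facts.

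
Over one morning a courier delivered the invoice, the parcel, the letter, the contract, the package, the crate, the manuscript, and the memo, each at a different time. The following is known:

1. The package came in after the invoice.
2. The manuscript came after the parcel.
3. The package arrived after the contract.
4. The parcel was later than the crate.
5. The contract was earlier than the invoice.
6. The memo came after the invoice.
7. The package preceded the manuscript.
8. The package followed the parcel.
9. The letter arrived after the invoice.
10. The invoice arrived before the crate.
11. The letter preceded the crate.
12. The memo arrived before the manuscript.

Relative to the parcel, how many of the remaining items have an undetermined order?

1

Forced before the parcel: the contract, the crate, the invoice, and the letter; forced after the parcel: the manuscript and the package.
That leaves the memo with no forced order relative to the parcel — 1.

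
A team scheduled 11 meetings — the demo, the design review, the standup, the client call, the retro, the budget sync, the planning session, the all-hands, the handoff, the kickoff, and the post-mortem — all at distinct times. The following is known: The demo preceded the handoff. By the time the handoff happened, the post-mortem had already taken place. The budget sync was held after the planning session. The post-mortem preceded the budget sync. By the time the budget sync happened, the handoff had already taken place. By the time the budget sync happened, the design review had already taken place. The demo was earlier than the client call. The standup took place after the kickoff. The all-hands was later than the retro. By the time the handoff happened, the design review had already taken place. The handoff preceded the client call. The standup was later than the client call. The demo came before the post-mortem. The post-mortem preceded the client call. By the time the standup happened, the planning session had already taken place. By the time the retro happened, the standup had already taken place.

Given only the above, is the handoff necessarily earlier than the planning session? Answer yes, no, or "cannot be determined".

cannot be determined

No chain of stated constraints runs from the handoff to the planning session, and none runs from the planning session to the handoff either.
So the relative order of the handoff and the planning session is not fixed by the given facts.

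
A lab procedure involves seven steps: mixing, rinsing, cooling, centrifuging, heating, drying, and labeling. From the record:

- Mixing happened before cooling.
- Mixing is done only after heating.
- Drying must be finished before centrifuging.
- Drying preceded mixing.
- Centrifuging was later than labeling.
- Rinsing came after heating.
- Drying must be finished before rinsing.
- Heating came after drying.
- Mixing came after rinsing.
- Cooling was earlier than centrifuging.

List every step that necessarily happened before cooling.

Directly stated before cooling: mixing.
Drying reaches cooling via drying → mixing → cooling.
Heating reaches cooling via heating → mixing → cooling.
Rinsing reaches cooling via rinsing → mixing → cooling.

drying, heating, mixing, rinsing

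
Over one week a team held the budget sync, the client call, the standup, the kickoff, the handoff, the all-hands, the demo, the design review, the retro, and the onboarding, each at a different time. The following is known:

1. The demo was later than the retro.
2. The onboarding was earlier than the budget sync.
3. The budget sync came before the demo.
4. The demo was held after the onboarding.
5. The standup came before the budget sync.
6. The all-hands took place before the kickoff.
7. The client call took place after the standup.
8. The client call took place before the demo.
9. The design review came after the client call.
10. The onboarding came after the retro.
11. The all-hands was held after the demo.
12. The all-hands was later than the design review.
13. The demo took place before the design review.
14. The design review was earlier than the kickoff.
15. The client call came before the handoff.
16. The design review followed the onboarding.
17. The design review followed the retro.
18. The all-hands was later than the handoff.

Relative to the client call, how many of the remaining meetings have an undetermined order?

3

Forced before the client call: the standup; forced after the client call: the all-hands, the demo, the design review, the handoff, and the kickoff.
That leaves the budget sync, the onboarding, and the retro with no forced order relative to the client call — 3.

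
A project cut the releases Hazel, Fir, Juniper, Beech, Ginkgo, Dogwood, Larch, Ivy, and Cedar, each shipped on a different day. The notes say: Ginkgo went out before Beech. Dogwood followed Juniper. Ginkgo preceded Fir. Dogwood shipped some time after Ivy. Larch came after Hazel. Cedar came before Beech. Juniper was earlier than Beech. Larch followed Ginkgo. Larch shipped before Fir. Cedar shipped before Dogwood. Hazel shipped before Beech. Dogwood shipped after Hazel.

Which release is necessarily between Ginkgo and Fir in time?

Larch

Tracing the constraints gives Ginkgo → Larch → Fir, so Larch sits after Ginkgo and before Fir.
No other release is forced both after Ginkgo and before Fir.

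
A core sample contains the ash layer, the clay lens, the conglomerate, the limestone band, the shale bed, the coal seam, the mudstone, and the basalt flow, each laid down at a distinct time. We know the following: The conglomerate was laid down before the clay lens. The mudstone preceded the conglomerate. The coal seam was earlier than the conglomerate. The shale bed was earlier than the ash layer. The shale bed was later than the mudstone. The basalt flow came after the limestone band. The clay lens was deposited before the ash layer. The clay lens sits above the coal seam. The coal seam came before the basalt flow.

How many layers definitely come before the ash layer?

Directly stated before the ash layer: the clay lens and the shale bed.
The coal seam reaches the ash layer via the coal seam → the clay lens → the ash layer.
The conglomerate reaches the ash layer via the conglomerate → the clay lens → the ash layer.
The mudstone reaches the ash layer via the mudstone → the shale bed → the ash layer.
That's the clay lens, the coal seam, the conglomerate, the mudstone, and the shale bed — 5 in all.

5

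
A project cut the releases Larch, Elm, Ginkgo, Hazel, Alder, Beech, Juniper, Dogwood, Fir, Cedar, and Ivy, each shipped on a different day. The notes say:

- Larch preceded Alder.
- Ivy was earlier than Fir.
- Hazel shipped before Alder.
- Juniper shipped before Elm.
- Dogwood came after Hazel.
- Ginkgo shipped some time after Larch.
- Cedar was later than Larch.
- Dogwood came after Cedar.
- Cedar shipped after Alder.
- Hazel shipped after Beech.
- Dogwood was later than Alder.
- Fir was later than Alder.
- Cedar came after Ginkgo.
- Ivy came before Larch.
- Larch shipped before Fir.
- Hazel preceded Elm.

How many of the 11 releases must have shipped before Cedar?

6

Directly stated before Cedar: Alder, Ginkgo, and Larch.
Beech reaches Cedar via Beech → Hazel → Alder → Cedar.
Hazel reaches Cedar via Hazel → Alder → Cedar.
Ivy reaches Cedar via Ivy → Larch → Cedar.
No chain forces Juniper (or any of the others) ahead of Cedar.
That's Alder, Beech, Ginkgo, Hazel, Ivy, and Larch — 6 in all.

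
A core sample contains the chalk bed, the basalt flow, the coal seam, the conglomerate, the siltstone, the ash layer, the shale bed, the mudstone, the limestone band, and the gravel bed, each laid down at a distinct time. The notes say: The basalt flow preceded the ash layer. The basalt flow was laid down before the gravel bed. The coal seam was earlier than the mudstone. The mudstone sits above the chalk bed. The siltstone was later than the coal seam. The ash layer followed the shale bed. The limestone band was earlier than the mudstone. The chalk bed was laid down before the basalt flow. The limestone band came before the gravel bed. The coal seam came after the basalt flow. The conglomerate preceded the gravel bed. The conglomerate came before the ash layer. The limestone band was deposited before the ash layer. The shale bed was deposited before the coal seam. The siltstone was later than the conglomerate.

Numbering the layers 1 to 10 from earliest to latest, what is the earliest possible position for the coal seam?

4

The basalt flow, the chalk bed, and the shale bed must all come before the coal seam — 3 forced predecessors.
Nothing else is forced ahead of the coal seam, so its earliest slot is position 3 + 1 = 4.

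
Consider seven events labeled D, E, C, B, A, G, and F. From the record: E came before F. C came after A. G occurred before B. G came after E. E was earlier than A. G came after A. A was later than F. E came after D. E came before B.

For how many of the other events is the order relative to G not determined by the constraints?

Forced before G: A, D, E, and F; forced after G: B.
That leaves C with no forced order relative to G — 1.

1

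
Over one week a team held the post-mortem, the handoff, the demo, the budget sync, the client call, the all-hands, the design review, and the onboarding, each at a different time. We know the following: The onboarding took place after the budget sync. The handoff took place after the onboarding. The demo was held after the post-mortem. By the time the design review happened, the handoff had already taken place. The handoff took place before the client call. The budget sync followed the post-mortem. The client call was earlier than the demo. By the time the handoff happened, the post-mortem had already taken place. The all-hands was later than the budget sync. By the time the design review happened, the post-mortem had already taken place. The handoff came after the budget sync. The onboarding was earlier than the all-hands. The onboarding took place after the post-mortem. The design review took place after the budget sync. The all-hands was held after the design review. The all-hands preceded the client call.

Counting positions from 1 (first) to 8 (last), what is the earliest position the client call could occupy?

7

The all-hands, the budget sync, the design review, the handoff, the onboarding, and the post-mortem must all come before the client call — 6 forced predecessors.
Nothing else is forced ahead of the client call, so its earliest slot is position 6 + 1 = 7.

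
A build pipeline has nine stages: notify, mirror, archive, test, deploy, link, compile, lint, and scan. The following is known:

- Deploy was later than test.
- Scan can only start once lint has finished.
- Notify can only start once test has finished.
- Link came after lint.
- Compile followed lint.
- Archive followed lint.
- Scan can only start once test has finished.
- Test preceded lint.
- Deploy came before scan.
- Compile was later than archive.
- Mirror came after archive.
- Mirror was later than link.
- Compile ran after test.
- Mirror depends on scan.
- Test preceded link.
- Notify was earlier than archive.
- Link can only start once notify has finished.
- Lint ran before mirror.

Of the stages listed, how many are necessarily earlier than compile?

Directly stated before compile: archive, lint, and test.
Notify reaches compile via notify → archive → compile.
That's archive, lint, notify, and test — 4 in all.

4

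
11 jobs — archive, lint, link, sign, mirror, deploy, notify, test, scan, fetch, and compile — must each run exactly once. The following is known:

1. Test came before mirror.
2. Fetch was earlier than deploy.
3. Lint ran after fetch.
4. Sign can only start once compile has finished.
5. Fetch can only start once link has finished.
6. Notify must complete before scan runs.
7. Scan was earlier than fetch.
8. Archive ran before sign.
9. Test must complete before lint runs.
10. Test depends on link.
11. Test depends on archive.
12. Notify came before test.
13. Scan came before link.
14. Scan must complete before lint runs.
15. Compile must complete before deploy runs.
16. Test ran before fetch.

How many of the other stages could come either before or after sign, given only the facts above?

Forced before sign: archive and compile.
That leaves deploy, fetch, link, lint, mirror, notify, scan, and test with no forced order relative to sign — 8.

8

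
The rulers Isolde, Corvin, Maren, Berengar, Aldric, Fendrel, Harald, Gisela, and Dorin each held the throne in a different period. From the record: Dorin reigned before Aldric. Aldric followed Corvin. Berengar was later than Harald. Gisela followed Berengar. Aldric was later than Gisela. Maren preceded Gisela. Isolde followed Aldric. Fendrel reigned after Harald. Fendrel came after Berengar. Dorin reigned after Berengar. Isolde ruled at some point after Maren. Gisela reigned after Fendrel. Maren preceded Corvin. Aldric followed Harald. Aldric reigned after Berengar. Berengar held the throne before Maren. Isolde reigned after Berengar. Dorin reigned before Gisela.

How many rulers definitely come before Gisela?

5

Directly stated before Gisela: Berengar, Dorin, Fendrel, and Maren.
Harald reaches Gisela via Harald → Fendrel → Gisela.
That's Berengar, Dorin, Fendrel, Harald, and Maren — 5 in all.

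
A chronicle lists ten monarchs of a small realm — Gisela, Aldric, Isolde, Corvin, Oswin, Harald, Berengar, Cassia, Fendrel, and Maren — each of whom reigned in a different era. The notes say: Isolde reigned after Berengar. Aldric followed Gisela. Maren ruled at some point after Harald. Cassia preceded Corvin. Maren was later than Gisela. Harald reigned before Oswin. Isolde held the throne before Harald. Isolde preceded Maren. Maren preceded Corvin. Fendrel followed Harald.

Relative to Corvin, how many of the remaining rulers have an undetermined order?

3

Forced before Corvin: Berengar, Cassia, Gisela, Harald, Isolde, and Maren.
That leaves Aldric, Fendrel, and Oswin with no forced order relative to Corvin — 3.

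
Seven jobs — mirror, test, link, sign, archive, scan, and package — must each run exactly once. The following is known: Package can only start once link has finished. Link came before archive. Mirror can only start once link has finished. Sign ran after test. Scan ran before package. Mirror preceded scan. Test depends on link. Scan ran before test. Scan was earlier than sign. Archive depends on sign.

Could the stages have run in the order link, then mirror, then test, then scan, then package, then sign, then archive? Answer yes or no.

The constraints require scan before test, but in the proposed sequence test appears ahead of scan. That one violation is enough.

no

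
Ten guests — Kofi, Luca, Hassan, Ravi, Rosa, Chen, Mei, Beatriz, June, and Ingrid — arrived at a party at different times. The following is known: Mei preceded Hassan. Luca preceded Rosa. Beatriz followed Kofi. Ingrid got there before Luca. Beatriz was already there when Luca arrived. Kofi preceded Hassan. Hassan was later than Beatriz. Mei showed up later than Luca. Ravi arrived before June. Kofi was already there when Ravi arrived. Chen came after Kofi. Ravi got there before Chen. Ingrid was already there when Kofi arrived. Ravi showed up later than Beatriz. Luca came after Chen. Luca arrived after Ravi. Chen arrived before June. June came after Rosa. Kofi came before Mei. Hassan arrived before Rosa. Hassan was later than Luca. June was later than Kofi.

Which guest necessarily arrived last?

Every other guest has a chain of constraints placing them before June, so June is last.

June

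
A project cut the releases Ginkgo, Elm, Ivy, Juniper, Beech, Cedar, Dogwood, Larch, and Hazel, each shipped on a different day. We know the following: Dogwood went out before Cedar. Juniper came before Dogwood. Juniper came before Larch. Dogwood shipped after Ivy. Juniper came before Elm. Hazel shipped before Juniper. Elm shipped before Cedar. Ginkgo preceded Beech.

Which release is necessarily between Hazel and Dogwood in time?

Tracing the constraints gives Hazel → Juniper → Dogwood, so Juniper sits after Hazel and before Dogwood.
No other release is forced both after Hazel and before Dogwood.

Juniper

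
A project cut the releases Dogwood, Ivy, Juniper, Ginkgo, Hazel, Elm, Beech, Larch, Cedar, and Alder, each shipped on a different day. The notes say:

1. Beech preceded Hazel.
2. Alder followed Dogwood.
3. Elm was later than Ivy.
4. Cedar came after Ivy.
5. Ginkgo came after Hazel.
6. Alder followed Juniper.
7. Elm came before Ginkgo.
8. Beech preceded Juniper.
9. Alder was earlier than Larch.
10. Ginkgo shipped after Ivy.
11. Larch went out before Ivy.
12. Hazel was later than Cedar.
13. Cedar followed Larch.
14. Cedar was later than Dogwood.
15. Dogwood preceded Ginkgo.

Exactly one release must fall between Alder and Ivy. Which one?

Tracing the constraints gives Alder → Larch → Ivy, so Larch sits after Alder and before Ivy.
No other release is forced both after Alder and before Ivy.

Larch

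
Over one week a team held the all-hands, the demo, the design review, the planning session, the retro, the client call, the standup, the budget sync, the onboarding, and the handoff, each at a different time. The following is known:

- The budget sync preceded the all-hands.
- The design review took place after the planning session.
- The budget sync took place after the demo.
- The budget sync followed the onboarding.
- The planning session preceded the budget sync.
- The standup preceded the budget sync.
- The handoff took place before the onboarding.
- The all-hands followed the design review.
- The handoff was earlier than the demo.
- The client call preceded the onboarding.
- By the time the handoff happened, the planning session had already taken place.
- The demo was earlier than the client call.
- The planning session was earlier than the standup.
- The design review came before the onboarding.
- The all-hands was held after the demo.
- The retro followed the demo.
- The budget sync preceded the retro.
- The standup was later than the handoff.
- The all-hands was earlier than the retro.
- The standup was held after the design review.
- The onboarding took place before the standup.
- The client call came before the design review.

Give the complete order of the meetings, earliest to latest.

the planning session, the handoff, the demo, the client call, the design review, the onboarding, the standup, the budget sync, the all-hands, the retro

The constraints fix every adjacent pair, so only one ordering works:
the planning session → the handoff → the demo → the client call → the design review → the onboarding → the standup → the budget sync → the all-hands → the retro.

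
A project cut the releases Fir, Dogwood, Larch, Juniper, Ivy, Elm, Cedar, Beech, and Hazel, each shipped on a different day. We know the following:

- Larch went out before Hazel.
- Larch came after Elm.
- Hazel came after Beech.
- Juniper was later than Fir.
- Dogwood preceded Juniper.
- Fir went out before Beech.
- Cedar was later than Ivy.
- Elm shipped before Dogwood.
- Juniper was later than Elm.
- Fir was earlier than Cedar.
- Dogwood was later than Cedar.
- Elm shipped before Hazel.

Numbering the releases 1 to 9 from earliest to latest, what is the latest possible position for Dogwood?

Dogwood must come before Juniper — 1 release forced after it.
Everything else can be placed before Dogwood in some valid order, so Dogwood can sit as late as position 9 − 1 = 8.

8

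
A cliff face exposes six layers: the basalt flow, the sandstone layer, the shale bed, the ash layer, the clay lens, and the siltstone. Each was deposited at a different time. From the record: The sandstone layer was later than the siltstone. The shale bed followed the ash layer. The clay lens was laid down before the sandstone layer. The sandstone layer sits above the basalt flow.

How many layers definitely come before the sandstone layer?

3

Directly stated before the sandstone layer: the basalt flow, the clay lens, and the siltstone.
No chain forces the shale bed (or any of the others) ahead of the sandstone layer.
That's the basalt flow, the clay lens, and the siltstone — 3 in all.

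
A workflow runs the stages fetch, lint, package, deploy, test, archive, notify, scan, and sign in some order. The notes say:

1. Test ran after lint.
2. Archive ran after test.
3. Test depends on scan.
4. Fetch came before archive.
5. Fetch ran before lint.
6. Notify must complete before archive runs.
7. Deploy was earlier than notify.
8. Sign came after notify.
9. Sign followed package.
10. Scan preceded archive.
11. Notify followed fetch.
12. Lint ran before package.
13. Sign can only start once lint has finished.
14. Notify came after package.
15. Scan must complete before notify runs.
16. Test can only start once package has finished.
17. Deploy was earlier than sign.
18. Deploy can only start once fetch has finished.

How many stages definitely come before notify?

5

Directly stated before notify: deploy, fetch, package, and scan.
Lint reaches notify via lint → package → notify.
That's deploy, fetch, lint, package, and scan — 5 in all.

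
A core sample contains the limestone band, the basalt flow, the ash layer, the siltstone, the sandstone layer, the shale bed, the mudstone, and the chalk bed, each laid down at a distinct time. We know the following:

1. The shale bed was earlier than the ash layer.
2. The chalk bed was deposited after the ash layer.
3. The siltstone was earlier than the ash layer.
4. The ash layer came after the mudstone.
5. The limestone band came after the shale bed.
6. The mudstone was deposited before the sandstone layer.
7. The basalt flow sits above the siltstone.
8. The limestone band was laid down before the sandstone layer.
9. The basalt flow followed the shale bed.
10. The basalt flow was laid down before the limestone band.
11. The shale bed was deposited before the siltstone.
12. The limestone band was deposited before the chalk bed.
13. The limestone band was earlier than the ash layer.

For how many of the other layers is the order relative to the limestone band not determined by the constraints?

Forced before the limestone band: the basalt flow, the shale bed, and the siltstone; forced after the limestone band: the ash layer, the chalk bed, and the sandstone layer.
That leaves the mudstone with no forced order relative to the limestone band — 1.

1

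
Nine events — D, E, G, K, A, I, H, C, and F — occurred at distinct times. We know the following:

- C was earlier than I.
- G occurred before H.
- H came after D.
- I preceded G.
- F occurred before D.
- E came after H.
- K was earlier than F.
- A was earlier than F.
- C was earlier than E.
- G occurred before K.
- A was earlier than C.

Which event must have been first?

A has a chain of constraints placing it before every other event, so A must be first.

A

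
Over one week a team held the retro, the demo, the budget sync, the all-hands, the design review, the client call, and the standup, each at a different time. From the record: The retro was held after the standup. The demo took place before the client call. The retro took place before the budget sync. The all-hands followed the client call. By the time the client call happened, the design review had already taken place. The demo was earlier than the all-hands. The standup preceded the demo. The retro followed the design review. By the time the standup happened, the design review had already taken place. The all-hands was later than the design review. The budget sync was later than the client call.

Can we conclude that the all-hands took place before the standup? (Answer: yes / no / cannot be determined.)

Tracing the constraints gives the standup → the demo → the all-hands, so the standup must come before the all-hands.
That means the all-hands cannot be before the standup.

no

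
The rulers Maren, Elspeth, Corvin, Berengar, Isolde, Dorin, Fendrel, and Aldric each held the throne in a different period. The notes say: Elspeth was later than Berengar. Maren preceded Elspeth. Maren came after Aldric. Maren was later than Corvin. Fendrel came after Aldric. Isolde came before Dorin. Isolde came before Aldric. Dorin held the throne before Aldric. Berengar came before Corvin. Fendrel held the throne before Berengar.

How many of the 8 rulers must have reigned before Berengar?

4

Directly stated before Berengar: Fendrel.
Aldric reaches Berengar via Aldric → Fendrel → Berengar.
Dorin reaches Berengar via Dorin → Aldric → Fendrel → Berengar.
Isolde reaches Berengar via Isolde → Aldric → Fendrel → Berengar.
No chain forces Elspeth (or any of the others) ahead of Berengar.
That's Aldric, Dorin, Fendrel, and Isolde — 4 in all.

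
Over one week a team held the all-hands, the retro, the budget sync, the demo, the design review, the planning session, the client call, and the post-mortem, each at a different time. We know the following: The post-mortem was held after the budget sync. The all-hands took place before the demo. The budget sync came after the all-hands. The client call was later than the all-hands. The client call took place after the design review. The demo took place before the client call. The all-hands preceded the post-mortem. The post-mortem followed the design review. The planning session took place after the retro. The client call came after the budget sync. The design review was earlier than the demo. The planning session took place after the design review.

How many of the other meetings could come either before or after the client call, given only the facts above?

3

Forced before the client call: the all-hands, the budget sync, the demo, and the design review.
That leaves the planning session, the post-mortem, and the retro with no forced order relative to the client call — 3.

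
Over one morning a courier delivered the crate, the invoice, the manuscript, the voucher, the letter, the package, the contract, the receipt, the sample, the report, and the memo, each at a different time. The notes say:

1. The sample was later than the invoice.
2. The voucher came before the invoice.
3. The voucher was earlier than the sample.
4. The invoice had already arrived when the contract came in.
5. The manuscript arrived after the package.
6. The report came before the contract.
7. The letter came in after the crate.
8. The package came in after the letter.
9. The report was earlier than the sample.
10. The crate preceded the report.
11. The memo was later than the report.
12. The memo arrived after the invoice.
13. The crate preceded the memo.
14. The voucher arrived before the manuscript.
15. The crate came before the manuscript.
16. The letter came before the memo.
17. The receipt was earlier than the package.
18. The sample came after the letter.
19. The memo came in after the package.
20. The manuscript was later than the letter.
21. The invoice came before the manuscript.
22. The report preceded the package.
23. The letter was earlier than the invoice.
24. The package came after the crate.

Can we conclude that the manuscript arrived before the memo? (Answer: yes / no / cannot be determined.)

No chain of stated constraints runs from the manuscript to the memo, and none runs from the memo to the manuscript either.
So the relative order of the manuscript and the memo is not fixed by the given facts.

cannot be determined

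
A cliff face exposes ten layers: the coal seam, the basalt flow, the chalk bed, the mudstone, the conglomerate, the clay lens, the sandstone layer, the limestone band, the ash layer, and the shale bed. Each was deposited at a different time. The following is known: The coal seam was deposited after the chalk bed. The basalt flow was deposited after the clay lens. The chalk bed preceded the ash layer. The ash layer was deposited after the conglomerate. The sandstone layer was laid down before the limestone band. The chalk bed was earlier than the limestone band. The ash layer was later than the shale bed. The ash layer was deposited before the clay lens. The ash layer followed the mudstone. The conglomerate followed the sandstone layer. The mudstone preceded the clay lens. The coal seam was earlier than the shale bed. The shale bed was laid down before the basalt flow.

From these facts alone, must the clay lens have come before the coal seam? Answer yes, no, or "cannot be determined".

no

Tracing the constraints gives the coal seam → the shale bed → the ash layer → the clay lens, so the coal seam must come before the clay lens.
That means the clay lens cannot be before the coal seam.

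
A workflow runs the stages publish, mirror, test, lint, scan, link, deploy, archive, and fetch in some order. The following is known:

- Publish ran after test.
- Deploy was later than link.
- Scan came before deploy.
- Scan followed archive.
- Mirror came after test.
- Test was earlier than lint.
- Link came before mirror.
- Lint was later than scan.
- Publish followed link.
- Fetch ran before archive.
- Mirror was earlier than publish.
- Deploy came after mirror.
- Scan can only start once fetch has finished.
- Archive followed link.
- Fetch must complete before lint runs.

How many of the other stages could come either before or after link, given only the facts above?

Forced after link: archive, deploy, lint, mirror, publish, and scan.
That leaves fetch and test with no forced order relative to link — 2.

2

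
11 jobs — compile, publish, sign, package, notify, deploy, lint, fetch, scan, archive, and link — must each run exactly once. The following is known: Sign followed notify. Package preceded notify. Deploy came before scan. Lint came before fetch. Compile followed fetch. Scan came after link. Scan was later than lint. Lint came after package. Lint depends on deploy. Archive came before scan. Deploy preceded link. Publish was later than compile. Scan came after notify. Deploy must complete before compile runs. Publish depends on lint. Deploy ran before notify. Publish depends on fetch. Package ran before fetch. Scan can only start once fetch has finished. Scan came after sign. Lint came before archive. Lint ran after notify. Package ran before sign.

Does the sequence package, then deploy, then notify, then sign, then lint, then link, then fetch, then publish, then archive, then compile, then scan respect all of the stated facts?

no

The constraints require compile before publish, but in the proposed sequence publish appears ahead of compile. That one violation is enough.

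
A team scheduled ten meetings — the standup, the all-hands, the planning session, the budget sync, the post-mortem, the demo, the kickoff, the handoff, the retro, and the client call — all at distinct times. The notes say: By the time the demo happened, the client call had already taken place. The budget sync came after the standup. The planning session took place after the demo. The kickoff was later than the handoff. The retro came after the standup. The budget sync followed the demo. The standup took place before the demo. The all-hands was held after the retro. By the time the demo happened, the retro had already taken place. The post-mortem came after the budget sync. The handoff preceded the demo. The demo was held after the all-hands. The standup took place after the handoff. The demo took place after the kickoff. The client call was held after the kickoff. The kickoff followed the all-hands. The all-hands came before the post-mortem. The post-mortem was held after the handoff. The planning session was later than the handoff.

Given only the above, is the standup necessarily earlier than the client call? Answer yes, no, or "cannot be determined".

Chain the constraints: the standup → the retro → the all-hands → the kickoff → the client call. Each link is directly stated, so the standup comes before the client call.

yes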